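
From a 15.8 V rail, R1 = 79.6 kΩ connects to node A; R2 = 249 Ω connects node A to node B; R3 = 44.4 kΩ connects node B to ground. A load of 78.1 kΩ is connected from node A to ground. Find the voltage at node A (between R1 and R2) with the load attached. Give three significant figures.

V ≈ 4.16 V

Below node A the series string R2+R3 = 44650 Ω sits in parallel with the 78100 Ω load: 28410 Ω.
V_A = 15.8 × 28410/(79600 + 28410) = 4.16 V.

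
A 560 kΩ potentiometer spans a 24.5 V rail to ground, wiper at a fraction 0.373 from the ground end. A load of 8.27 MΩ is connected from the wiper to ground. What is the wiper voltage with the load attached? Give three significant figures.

The wiper splits the pot into (1−α)R = 351.1 kΩ above and αR = 208.9 kΩ below.
Lower section ‖ load = 203.7 kΩ.
V_wiper = 24.5 × 203.7/(351.1 + 203.7) = 9.00 V.

V ≈ 9.00 V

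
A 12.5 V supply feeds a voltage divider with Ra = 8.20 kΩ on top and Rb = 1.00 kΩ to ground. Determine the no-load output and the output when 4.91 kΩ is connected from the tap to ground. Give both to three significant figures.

Unloaded: 1.36 V; loaded: 1.15 V

Open-circuit: V = 12.5 × 1.00/(8.20 + 1.00) = 1.36 V.
With the load, Rb becomes Rb‖R_L = 0.8308 kΩ, so V = 12.5 × 0.8308/9.031 = 1.15 V.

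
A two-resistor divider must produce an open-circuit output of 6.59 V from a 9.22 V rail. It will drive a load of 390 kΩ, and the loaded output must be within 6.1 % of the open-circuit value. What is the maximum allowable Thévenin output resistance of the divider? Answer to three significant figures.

Loading drop = R_th/(R_th + R_L) ≤ 0.0610, so R_th ≤ R_L · ε/(1−ε) = 390 kΩ × 0.0610/0.9390 = 25.3 kΩ.

R_th ≤ 25.3 kΩ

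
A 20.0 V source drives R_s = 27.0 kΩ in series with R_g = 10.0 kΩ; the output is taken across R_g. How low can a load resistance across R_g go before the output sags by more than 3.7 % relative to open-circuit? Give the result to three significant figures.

R_L(min) ≈ 190 kΩ

Output resistance R_th = R_s‖R_g = (27.0 × 10.0)/37.00 = 7.297 kΩ.
The fractional drop is R_th/(R_th + R_L); requiring this ≤ 0.0370 gives R_L ≥ R_th(1/0.0370 − 1) = 7.297 × 26.03 = 190 kΩ.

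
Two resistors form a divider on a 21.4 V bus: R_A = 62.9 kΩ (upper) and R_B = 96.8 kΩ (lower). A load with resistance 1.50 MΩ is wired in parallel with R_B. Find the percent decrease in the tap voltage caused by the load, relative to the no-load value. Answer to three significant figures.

The divider's output (Thévenin) resistance is R_A‖R_B = 38.13 kΩ.
Fractional drop under load = R_th/(R_th + R_L) = 38.13 / (38.13 + 1500) = 0.02479.
So the output falls by 2.48 %.

2.48 %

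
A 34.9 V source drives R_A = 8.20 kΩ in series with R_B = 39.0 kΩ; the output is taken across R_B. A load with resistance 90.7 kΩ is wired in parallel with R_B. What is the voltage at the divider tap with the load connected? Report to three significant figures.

The load sits in parallel with R_B: R_B‖R_L = (39.0 × 90.7) / (39.0 + 90.7) = 27.27 kΩ.
V_out = 34.9 × 27.27 / (8.20 + 27.27) = 34.9 × 27.27/35.47 = 26.8 V.
(Unloaded it would have been 28.8 V.)

V_out ≈ 26.8 V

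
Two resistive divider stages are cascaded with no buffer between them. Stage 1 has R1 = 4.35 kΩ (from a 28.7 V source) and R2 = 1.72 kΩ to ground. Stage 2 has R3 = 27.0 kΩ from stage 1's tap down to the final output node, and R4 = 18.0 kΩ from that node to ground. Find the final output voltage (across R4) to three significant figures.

V_out ≈ 3.17 V

Stage 2 presents R3+R4 = 45.00 kΩ as a load on stage 1's tap.
Stage 1's lower leg becomes R2‖(R3+R4) = 1.657 kΩ, so V_mid = 28.7 × 1.657/6.007 = 7.916 V.
Stage 2 is itself unloaded: V_out = V_mid × R4/(R3+R4) = 7.916 × 18.0/45.00 = 3.17 V.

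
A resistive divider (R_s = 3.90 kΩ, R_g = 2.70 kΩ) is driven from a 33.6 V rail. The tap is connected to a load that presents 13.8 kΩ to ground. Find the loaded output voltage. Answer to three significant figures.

V_out ≈ 12.3 V

The load sits in parallel with R_g: R_g‖R_L = (2.70 × 13.8) / (2.70 + 13.8) = 2.258 kΩ.
V_out = 33.6 × 2.258 / (3.90 + 2.258) = 33.6 × 2.258/6.158 = 12.3 V.
(Unloaded it would have been 13.7 V.)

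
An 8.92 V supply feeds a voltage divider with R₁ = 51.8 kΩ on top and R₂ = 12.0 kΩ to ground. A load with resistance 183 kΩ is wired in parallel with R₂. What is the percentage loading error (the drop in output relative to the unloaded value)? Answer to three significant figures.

The divider's output (Thévenin) resistance is R₁‖R₂ = 9.743 kΩ.
Fractional drop under load = R_th/(R_th + R_L) = 9.743 / (9.743 + 183) = 0.05055.
So the output falls by 5.05 %.

5.05 %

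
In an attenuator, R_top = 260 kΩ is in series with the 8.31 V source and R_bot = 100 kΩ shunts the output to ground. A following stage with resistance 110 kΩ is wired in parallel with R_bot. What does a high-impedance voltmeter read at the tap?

V_out ≈ 1.39 V

The load sits in parallel with R_bot: R_bot‖R_L = (100 × 110) / (100 + 110) = 52.38 kΩ.
V_out = 8.31 × 52.38 / (260 + 52.38) = 8.31 × 52.38/312.4 = 1.39 V.
(Unloaded it would have been 2.31 V.)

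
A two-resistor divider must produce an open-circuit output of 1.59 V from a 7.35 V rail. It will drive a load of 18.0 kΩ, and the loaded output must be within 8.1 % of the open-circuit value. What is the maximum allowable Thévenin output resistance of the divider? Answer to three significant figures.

R_th ≤ 1.59 kΩ

Loading drop = R_th/(R_th + R_L) ≤ 0.0810, so R_th ≤ R_L · ε/(1−ε) = 18.0 kΩ × 0.0810/0.9190 = 1.59 kΩ.
(Any R1, R2 with R2/(R1+R2) = 0.216 and R1‖R2 ≤ 1.59 kΩ will meet the spec.)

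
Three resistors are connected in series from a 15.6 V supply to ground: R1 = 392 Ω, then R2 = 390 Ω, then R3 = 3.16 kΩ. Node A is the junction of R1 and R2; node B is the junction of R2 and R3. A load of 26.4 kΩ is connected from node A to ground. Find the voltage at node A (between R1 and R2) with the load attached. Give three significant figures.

Below node A the series string R2+R3 = 3550 Ω sits in parallel with the 26400 Ω load: 3129 Ω.
V_A = 15.6 × 3129/(392 + 3129) = 13.9 V.

V ≈ 13.9 V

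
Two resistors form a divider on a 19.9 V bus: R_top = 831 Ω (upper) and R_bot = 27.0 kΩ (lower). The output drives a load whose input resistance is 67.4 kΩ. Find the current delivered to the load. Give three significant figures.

I_L ≈ 0.283 mA

R_bot‖R_L = 19280 Ω; V_out = 19.9 × 19280/20110 = 19.08 V.
I_L = V_out / R_L = 19.08 / 67.4 kΩ = 0.283 mA.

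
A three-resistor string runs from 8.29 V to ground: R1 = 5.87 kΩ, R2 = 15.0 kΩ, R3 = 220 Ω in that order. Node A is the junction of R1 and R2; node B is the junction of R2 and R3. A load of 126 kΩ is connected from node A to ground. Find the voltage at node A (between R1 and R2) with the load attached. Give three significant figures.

Below node A the series string R2+R3 = 15220 Ω sits in parallel with the 126000 Ω load: 13580 Ω.
V_A = 8.29 × 13580/(5870 + 13580) = 5.79 V.

V ≈ 5.79 V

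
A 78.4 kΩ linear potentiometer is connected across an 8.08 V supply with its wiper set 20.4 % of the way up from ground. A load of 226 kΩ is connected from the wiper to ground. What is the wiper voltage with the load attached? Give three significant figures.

The wiper splits the pot into (1−α)R = 62.41 kΩ above and αR = 15.99 kΩ below.
Lower section ‖ load = 14.94 kΩ.
V_wiper = 8.08 × 14.94/(62.41 + 14.94) = 1.56 V.

V ≈ 1.56 V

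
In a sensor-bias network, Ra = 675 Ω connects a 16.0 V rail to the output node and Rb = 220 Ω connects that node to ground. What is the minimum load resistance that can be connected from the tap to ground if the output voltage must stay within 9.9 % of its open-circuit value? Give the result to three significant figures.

Output resistance R_th = Ra‖Rb = (675 × 220)/895.0 = 165.9 Ω.
The fractional drop is R_th/(R_th + R_L); requiring this ≤ 0.0990 gives R_L ≥ R_th(1/0.0990 − 1) = 165.9 × 9.101 = 1.51 kΩ.

R_L(min) ≈ 1.51 kΩ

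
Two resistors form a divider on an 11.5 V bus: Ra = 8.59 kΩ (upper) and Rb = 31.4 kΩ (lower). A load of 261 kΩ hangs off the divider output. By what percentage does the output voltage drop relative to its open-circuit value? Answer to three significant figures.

The divider's output (Thévenin) resistance is Ra‖Rb = 6.745 kΩ.
Fractional drop under load = R_th/(R_th + R_L) = 6.745 / (6.745 + 261) = 0.02519.
So the output falls by 2.52 %.

2.52 %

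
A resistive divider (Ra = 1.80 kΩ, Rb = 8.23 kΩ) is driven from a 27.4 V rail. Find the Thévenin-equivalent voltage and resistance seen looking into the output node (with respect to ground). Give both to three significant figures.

V_th is the open-circuit tap voltage: 27.4 × 8.23/(1.80 + 8.23) = 22.5 V.
With the supply zeroed, Ra and Rb appear in parallel from the tap: R_th = Ra‖Rb = (1.80 × 8.23)/10.03 = 1.48 kΩ.

V_th = 22.5 V, R_th = 1.48 kΩ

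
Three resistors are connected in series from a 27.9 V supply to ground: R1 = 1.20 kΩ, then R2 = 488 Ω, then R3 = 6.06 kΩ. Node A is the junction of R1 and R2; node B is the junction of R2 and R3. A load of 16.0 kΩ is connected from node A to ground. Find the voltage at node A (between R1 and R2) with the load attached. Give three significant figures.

V ≈ 22.2 V

Below node A the series string R2+R3 = 6548 Ω sits in parallel with the 16000 Ω load: 4646 Ω.
V_A = 27.9 × 4646/(1200 + 4646) = 22.2 V.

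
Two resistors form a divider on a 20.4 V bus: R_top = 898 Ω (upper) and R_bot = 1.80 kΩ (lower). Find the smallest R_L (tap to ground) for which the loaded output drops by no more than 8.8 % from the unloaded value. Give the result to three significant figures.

Output resistance R_th = R_top‖R_bot = (898 × 1800)/2698 = 599.1 Ω.
The fractional drop is R_th/(R_th + R_L); requiring this ≤ 0.0880 gives R_L ≥ R_th(1/0.0880 − 1) = 599.1 × 10.36 = 6.21 kΩ.

R_L(min) ≈ 6.21 kΩ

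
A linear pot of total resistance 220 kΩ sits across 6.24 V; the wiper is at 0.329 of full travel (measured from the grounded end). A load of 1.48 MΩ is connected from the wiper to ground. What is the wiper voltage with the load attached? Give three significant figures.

V ≈ 1.99 V

The wiper splits the pot into (1−α)R = 147.6 kΩ above and αR = 72.38 kΩ below.
Lower section ‖ load = 69.01 kΩ.
V_wiper = 6.24 × 69.01/(147.6 + 69.01) = 1.99 V.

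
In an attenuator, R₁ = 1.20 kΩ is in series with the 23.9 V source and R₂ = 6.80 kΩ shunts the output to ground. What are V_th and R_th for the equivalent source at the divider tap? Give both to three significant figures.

V_th is the open-circuit tap voltage: 23.9 × 6.80/(1.20 + 6.80) = 20.3 V.
With the supply zeroed, R₁ and R₂ appear in parallel from the tap: R_th = R₁‖R₂ = (1.20 × 6.80)/8.000 = 1.02 kΩ.

V_th = 20.3 V, R_th = 1.02 kΩ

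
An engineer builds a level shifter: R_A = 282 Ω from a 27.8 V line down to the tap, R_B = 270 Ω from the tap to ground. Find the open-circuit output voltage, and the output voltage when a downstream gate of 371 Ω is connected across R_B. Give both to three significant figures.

Unloaded: 13.6 V; loaded: 9.91 V

Open-circuit: V = 27.8 × 270/(282 + 270) = 13.6 V.
With the load, R_B becomes R_B‖R_L = 156.3 Ω, so V = 27.8 × 156.3/438.3 = 9.91 V.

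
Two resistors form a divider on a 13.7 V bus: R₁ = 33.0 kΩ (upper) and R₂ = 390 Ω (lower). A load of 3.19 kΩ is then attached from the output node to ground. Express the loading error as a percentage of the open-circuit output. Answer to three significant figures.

Unloaded V = 13.7 × 390/33390 = 0.16002 V.
Loaded: R₂‖R_L = 347.5 Ω, giving V = 13.7 × 347.5/33350 = 0.14277 V.
Drop = (0.16002 − 0.14277) / 0.16002 = 10.8 %.

10.8 %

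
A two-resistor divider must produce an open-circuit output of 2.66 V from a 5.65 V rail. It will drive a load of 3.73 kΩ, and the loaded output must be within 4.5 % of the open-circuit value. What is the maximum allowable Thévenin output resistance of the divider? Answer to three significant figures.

R_th ≤ 176 Ω

Loading drop = R_th/(R_th + R_L) ≤ 0.0450, so R_th ≤ R_L · ε/(1−ε) = 3.73 kΩ × 0.0450/0.9550 = 176 Ω.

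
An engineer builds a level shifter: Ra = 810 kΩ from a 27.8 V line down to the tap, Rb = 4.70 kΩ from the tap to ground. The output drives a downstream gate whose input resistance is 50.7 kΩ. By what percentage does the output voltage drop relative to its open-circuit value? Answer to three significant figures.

8.44 %

Unloaded V = 27.8 × 4.70/814.7 = 0.16038 V.
Loaded: Rb‖R_L = 4.301 kΩ, giving V = 27.8 × 4.301/814.3 = 0.14684 V.
Drop = (0.16038 − 0.14684) / 0.16038 = 8.44 %.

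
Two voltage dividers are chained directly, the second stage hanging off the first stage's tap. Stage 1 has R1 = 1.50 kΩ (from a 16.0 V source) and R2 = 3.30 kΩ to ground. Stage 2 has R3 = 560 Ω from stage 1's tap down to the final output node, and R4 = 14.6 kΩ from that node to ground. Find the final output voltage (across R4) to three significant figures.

Stage 2 presents R3+R4 = 15160 Ω as a load on stage 1's tap.
Stage 1's lower leg becomes R2‖(R3+R4) = 2710 Ω, so V_mid = 16.0 × 2710/4210 = 10.30 V.
Stage 2 is itself unloaded: V_out = V_mid × R4/(R3+R4) = 10.30 × 14600/15160 = 9.92 V.

V_out ≈ 9.92 V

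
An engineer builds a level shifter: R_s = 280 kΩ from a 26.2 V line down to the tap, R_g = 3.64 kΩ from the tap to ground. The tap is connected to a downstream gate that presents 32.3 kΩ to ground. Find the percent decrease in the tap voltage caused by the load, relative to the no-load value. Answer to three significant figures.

10.0 %

The divider's output (Thévenin) resistance is R_s‖R_g = 3.593 kΩ.
Fractional drop under load = R_th/(R_th + R_L) = 3.593 / (3.593 + 32.3) = 0.1001.
So the output falls by 10.0 %.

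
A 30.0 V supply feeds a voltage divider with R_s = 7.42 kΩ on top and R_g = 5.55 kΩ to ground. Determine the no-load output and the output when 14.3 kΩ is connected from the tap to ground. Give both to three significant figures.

Open-circuit: V = 30.0 × 5.55/(7.42 + 5.55) = 12.8 V.
With the load, R_g becomes R_g‖R_L = 3.998 kΩ, so V = 30.0 × 3.998/11.42 = 10.5 V.

Unloaded: 12.8 V; loaded: 10.5 V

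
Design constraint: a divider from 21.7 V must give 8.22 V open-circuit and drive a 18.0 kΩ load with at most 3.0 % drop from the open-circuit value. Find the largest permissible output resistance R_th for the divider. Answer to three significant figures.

Loading drop = R_th/(R_th + R_L) ≤ 0.0300, so R_th ≤ R_L · ε/(1−ε) = 18.0 kΩ × 0.0300/0.9700 = 557 Ω.

R_th ≤ 557 Ω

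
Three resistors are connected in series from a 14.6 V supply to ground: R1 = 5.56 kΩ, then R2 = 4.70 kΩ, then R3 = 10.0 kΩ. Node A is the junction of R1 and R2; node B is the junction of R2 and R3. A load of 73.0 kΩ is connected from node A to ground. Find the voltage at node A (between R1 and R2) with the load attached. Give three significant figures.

V ≈ 10.0 V

Below node A the series string R2+R3 = 14.70 kΩ sits in parallel with the 73.0 kΩ load: 12.24 kΩ.
V_A = 14.6 × 12.24/(5.56 + 12.24) = 10.0 V.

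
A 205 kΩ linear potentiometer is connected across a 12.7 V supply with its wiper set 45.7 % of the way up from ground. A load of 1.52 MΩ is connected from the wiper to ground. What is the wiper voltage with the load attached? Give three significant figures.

V ≈ 5.62 V

The wiper splits the pot into (1−α)R = 111.3 kΩ above and αR = 93.69 kΩ below.
Lower section ‖ load = 88.25 kΩ.
V_wiper = 12.7 × 88.25/(111.3 + 88.25) = 5.62 V.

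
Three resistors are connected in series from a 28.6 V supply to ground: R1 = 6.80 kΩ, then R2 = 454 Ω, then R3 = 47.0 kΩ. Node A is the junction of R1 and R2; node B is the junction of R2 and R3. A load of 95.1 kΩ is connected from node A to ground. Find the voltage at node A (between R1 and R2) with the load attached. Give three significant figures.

Below node A the series string R2+R3 = 47450 Ω sits in parallel with the 95100 Ω load: 31660 Ω.
V_A = 28.6 × 31660/(6800 + 31660) = 23.5 V.

V ≈ 23.5 V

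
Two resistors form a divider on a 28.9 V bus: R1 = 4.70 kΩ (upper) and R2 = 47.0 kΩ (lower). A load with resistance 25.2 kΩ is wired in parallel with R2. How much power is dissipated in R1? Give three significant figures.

Total resistance from the source is R1 + (R2‖R_L) = 21.10 kΩ, so I = 28.9/21.10 kΩ = 1.369 mA.
P = I²·R1 = (1.369 mA)² × 4.70 kΩ = 8.81 mW.

P ≈ 8.81 mW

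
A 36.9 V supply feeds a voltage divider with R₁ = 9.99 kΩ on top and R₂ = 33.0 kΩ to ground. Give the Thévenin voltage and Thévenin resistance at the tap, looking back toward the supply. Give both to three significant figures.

V_th = 28.3 V, R_th = 7.67 kΩ

V_th is the open-circuit tap voltage: 36.9 × 33.0/(9.99 + 33.0) = 28.3 V.
With the supply zeroed, R₁ and R₂ appear in parallel from the tap: R_th = R₁‖R₂ = (9.99 × 33.0)/42.99 = 7.67 kΩ.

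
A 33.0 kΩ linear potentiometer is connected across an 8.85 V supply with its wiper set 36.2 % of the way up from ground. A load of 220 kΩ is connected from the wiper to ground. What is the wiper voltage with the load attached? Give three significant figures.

The wiper splits the pot into (1−α)R = 21.05 kΩ above and αR = 11.95 kΩ below.
Lower section ‖ load = 11.33 kΩ.
V_wiper = 8.85 × 11.33/(21.05 + 11.33) = 3.10 V.

V ≈ 3.10 V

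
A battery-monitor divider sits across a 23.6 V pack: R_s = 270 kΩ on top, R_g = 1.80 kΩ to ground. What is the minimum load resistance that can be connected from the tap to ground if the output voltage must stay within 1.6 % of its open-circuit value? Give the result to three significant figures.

Output resistance R_th = R_s‖R_g = (270 × 1.80)/271.8 = 1.788 kΩ.
The fractional drop is R_th/(R_th + R_L); requiring this ≤ 0.0160 gives R_L ≥ R_th(1/0.0160 − 1) = 1.788 × 61.50 = 110 kΩ.

R_L(min) ≈ 110 kΩ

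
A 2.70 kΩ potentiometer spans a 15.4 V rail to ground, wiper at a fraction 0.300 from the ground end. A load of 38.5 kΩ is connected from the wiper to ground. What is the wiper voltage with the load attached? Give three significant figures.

V ≈ 4.55 V

The wiper splits the pot into (1−α)R = 1890 Ω above and αR = 810.0 Ω below.
Lower section ‖ load = 793.3 Ω.
V_wiper = 15.4 × 793.3/(1890 + 793.3) = 4.55 V.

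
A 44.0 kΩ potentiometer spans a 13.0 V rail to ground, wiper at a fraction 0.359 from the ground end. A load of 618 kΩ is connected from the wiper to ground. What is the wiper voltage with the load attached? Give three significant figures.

V ≈ 4.59 V

The wiper splits the pot into (1−α)R = 28.20 kΩ above and αR = 15.80 kΩ below.
Lower section ‖ load = 15.40 kΩ.
V_wiper = 13.0 × 15.40/(28.20 + 15.40) = 4.59 V.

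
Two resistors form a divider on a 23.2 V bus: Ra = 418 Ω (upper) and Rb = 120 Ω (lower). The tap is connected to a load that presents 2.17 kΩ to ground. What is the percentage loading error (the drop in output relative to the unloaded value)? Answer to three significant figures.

The divider's output (Thévenin) resistance is Ra‖Rb = 93.23 Ω.
Fractional drop under load = R_th/(R_th + R_L) = 93.23 / (93.23 + 2170) = 0.04120.
So the output falls by 4.12 %.

4.12 %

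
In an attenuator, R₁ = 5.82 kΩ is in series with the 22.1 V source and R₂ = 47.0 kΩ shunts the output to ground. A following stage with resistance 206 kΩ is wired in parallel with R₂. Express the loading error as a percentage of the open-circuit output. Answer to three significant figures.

2.45 %

The divider's output (Thévenin) resistance is R₁‖R₂ = 5.179 kΩ.
Fractional drop under load = R_th/(R_th + R_L) = 5.179 / (5.179 + 206) = 0.02452.
So the output falls by 2.45 %.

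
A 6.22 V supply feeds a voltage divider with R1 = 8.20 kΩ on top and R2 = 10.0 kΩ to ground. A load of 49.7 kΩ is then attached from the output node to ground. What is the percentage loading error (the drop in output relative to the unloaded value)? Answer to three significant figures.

8.31 %

The divider's output (Thévenin) resistance is R1‖R2 = 4.505 kΩ.
Fractional drop under load = R_th/(R_th + R_L) = 4.505 / (4.505 + 49.7) = 0.08312.
So the output falls by 8.31 %.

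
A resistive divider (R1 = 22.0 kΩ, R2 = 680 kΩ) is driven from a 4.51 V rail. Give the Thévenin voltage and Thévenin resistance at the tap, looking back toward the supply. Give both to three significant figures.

V_th = 4.37 V, R_th = 21.3 kΩ

V_th is the open-circuit tap voltage: 4.51 × 680/(22.0 + 680) = 4.37 V.
With the supply zeroed, R1 and R2 appear in parallel from the tap: R_th = R1‖R2 = (22.0 × 680)/702.0 = 21.3 kΩ.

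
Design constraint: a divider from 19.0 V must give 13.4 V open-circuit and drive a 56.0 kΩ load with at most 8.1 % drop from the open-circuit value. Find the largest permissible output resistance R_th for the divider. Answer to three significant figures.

Loading drop = R_th/(R_th + R_L) ≤ 0.0810, so R_th ≤ R_L · ε/(1−ε) = 56.0 kΩ × 0.0810/0.9190 = 4.94 kΩ.
(Any R1, R2 with R2/(R1+R2) = 0.705 and R1‖R2 ≤ 4.94 kΩ will meet the spec.)

R_th ≤ 4.94 kΩ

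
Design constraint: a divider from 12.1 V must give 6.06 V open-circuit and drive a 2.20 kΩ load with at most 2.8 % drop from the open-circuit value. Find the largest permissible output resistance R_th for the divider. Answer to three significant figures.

R_th ≤ 63.4 Ω

Loading drop = R_th/(R_th + R_L) ≤ 0.0280, so R_th ≤ R_L · ε/(1−ε) = 2.20 kΩ × 0.0280/0.9720 = 63.4 Ω.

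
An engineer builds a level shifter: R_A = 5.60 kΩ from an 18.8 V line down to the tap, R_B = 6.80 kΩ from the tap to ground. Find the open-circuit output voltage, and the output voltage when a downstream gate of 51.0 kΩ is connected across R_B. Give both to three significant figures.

Open-circuit: V = 18.8 × 6.80/(5.60 + 6.80) = 10.3 V.
With the load, R_B becomes R_B‖R_L = 6.000 kΩ, so V = 18.8 × 6.000/11.60 = 9.72 V.

Unloaded: 10.3 V; loaded: 9.72 V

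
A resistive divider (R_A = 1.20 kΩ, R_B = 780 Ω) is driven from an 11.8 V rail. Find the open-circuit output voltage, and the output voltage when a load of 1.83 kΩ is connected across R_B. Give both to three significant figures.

Open-circuit: V = 11.8 × 780/(1200 + 780) = 4.65 V.
With the load, R_B becomes R_B‖R_L = 546.9 Ω, so V = 11.8 × 546.9/1747 = 3.69 V.

Unloaded: 4.65 V; loaded: 3.69 V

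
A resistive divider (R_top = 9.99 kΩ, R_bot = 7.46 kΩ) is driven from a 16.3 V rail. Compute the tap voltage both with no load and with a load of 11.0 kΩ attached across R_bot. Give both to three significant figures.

Unloaded: 6.97 V; loaded: 5.02 V

Open-circuit: V = 16.3 × 7.46/(9.99 + 7.46) = 6.97 V.
With the load, R_bot becomes R_bot‖R_L = 4.445 kΩ, so V = 16.3 × 4.445/14.44 = 5.02 V.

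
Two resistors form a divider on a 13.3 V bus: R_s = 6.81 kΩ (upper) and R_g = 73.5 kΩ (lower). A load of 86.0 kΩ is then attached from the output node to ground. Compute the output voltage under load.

V_out ≈ 11.3 V

The load sits in parallel with R_g: R_g‖R_L = (73.5 × 86.0) / (73.5 + 86.0) = 39.63 kΩ.
V_out = 13.3 × 39.63 / (6.81 + 39.63) = 13.3 × 39.63/46.44 = 11.3 V.
(Unloaded it would have been 12.2 V.)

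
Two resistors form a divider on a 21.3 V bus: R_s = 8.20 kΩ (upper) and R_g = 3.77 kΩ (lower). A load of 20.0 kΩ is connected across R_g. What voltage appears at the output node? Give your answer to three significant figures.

The load sits in parallel with R_g: R_g‖R_L = (3.77 × 20.0) / (3.77 + 20.0) = 3.172 kΩ.
V_out = 21.3 × 3.172 / (8.20 + 3.172) = 21.3 × 3.172/11.37 = 5.94 V.
(Unloaded it would have been 6.71 V.)

V_out ≈ 5.94 V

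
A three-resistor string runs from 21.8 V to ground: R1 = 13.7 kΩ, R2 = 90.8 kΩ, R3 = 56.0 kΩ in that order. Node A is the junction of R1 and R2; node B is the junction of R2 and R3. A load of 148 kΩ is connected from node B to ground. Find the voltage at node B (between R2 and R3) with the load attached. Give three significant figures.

At node B, R3 is in parallel with the load: R3‖R_L = 40.63 kΩ.
Below node A the resistance is R2 + (R3‖R_L) = 131.4 kΩ, so V_A = 21.8 × 131.4/145.1 = 19.74 V.
Then V_B = V_A × (R3‖R_L)/(R2 + R3‖R_L) = 19.74 × 40.63/131.4 = 6.10 V.

V ≈ 6.10 V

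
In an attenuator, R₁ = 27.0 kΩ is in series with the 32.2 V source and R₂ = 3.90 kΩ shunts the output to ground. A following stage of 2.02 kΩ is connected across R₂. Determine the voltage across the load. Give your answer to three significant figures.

V_out ≈ 1.51 V

The load sits in parallel with R₂: R₂‖R_L = (3.90 × 2.02) / (3.90 + 2.02) = 1.331 kΩ.
V_out = 32.2 × 1.331 / (27.0 + 1.331) = 32.2 × 1.331/28.33 = 1.51 V.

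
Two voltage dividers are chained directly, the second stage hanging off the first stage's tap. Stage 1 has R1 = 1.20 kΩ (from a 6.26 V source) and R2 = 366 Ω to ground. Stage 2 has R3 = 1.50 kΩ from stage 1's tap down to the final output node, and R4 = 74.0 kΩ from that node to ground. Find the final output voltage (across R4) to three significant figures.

V_out ≈ 1.43 V

Stage 2 presents R3+R4 = 75500 Ω as a load on stage 1's tap.
Stage 1's lower leg becomes R2‖(R3+R4) = 364.2 Ω, so V_mid = 6.26 × 364.2/1564 = 1.458 V.
Stage 2 is itself unloaded: V_out = V_mid × R4/(R3+R4) = 1.458 × 74000/75500 = 1.43 V.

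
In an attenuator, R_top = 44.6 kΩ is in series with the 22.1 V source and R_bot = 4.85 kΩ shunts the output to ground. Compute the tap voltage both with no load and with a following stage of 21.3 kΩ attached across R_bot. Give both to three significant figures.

Open-circuit: V = 22.1 × 4.85/(44.6 + 4.85) = 2.17 V.
With the load, R_bot becomes R_bot‖R_L = 3.950 kΩ, so V = 22.1 × 3.950/48.55 = 1.80 V.

Unloaded: 2.17 V; loaded: 1.80 V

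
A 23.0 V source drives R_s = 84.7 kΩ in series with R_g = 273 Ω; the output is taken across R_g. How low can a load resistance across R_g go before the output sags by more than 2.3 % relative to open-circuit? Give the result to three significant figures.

R_L(min) ≈ 11.6 kΩ

Output resistance R_th = R_s‖R_g = (84700 × 273)/84970 = 272.1 Ω.
The fractional drop is R_th/(R_th + R_L); requiring this ≤ 0.0230 gives R_L ≥ R_th(1/0.0230 − 1) = 272.1 × 42.48 = 11.6 kΩ.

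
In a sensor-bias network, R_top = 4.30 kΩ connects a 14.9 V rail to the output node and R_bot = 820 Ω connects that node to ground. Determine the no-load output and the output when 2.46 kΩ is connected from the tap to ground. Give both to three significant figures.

Open-circuit: V = 14.9 × 820/(4300 + 820) = 2.39 V.
With the load, R_bot becomes R_bot‖R_L = 615.0 Ω, so V = 14.9 × 615.0/4915 = 1.86 V.

Unloaded: 2.39 V; loaded: 1.86 V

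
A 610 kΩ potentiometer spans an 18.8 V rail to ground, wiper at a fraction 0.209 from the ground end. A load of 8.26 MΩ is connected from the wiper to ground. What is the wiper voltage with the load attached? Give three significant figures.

V ≈ 3.88 V

The wiper splits the pot into (1−α)R = 482.5 kΩ above and αR = 127.5 kΩ below.
Lower section ‖ load = 125.6 kΩ.
V_wiper = 18.8 × 125.6/(482.5 + 125.6) = 3.88 V.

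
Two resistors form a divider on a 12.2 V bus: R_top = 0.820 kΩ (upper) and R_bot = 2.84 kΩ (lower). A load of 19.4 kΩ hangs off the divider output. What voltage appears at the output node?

The load sits in parallel with R_bot: R_bot‖R_L = (2840 × 19400) / (2840 + 19400) = 2477 Ω.
V_out = 12.2 × 2477 / (820 + 2477) = 12.2 × 2477/3297 = 9.17 V.

V_out ≈ 9.17 V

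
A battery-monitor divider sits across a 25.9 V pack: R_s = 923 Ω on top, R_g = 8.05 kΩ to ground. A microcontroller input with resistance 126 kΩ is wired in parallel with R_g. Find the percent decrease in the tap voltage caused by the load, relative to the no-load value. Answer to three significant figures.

0.653 %

The divider's output (Thévenin) resistance is R_s‖R_g = 828.1 Ω.
Fractional drop under load = R_th/(R_th + R_L) = 828.1 / (828.1 + 126000) = 0.006529.
So the output falls by 0.653 %.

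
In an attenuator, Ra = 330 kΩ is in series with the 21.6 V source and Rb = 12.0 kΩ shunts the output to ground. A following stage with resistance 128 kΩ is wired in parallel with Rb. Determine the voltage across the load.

V_out ≈ 0.695 V

The load sits in parallel with Rb: Rb‖R_L = (12.0 × 128) / (12.0 + 128) = 10.97 kΩ.
V_out = 21.6 × 10.97 / (330 + 10.97) = 21.6 × 10.97/341.0 = 0.695 V.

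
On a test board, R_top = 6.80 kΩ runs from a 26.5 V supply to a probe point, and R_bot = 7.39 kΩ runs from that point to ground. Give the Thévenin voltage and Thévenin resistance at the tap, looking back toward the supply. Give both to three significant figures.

V_th = 13.8 V, R_th = 3.54 kΩ

V_th is the open-circuit tap voltage: 26.5 × 7.39/(6.80 + 7.39) = 13.8 V.
With the supply zeroed, R_top and R_bot appear in parallel from the tap: R_th = R_top‖R_bot = (6.80 × 7.39)/14.19 = 3.54 kΩ.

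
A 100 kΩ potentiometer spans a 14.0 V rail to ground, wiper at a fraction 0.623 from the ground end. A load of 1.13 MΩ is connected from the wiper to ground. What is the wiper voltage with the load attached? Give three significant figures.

The wiper splits the pot into (1−α)R = 37.70 kΩ above and αR = 62.30 kΩ below.
Lower section ‖ load = 59.04 kΩ.
V_wiper = 14.0 × 59.04/(37.70 + 59.04) = 8.54 V.

V ≈ 8.54 V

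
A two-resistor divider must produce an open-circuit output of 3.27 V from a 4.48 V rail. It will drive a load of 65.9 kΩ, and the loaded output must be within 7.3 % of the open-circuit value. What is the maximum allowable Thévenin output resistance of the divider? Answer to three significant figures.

R_th ≤ 5.19 kΩ

Loading drop = R_th/(R_th + R_L) ≤ 0.0730, so R_th ≤ R_L · ε/(1−ε) = 65.9 kΩ × 0.0730/0.9270 = 5.19 kΩ.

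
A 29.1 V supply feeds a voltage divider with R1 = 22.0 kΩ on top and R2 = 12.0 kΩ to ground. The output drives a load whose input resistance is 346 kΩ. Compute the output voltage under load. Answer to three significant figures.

V_out ≈ 10.0 V

The load sits in parallel with R2: R2‖R_L = (12.0 × 346) / (12.0 + 346) = 11.60 kΩ.
V_out = 29.1 × 11.60 / (22.0 + 11.60) = 29.1 × 11.60/33.60 = 10.0 V.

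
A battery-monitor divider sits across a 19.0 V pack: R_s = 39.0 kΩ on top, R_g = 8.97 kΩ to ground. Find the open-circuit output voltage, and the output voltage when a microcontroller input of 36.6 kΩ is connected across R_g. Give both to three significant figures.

Unloaded: 3.55 V; loaded: 2.96 V

Open-circuit: V = 19.0 × 8.97/(39.0 + 8.97) = 3.55 V.
With the load, R_g becomes R_g‖R_L = 7.204 kΩ, so V = 19.0 × 7.204/46.20 = 2.96 V.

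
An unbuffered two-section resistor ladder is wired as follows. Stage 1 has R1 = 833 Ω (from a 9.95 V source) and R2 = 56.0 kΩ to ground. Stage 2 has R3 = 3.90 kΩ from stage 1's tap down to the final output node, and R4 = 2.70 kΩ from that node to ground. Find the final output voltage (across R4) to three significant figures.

Stage 2 presents R3+R4 = 6600 Ω as a load on stage 1's tap.
Stage 1's lower leg becomes R2‖(R3+R4) = 5904 Ω, so V_mid = 9.95 × 5904/6737 = 8.720 V.
Stage 2 is itself unloaded: V_out = V_mid × R4/(R3+R4) = 8.720 × 2700/6600 = 3.57 V.

V_out ≈ 3.57 V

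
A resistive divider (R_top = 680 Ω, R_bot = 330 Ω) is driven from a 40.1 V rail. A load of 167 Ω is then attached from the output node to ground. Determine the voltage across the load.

The load sits in parallel with R_bot: R_bot‖R_L = (330 × 167) / (330 + 167) = 110.9 Ω.
V_out = 40.1 × 110.9 / (680 + 110.9) = 40.1 × 110.9/790.9 = 5.62 V.

V_out ≈ 5.62 V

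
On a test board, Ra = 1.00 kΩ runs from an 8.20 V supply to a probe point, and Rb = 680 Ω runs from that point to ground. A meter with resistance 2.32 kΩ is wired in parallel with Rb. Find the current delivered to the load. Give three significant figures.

Rb‖R_L = 525.9 Ω; V_out = 8.20 × 525.9/1526 = 2.826 V.
I_L = V_out / R_L = 2.826 / 2.32 kΩ = 1.22 mA.

I_L ≈ 1.22 mA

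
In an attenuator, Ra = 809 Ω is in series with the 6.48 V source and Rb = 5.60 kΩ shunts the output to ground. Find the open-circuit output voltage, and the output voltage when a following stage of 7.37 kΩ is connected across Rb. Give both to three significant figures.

Open-circuit: V = 6.48 × 5600/(809 + 5600) = 5.66 V.
With the load, Rb becomes Rb‖R_L = 3182 Ω, so V = 6.48 × 3182/3991 = 5.17 V.

Unloaded: 5.66 V; loaded: 5.17 V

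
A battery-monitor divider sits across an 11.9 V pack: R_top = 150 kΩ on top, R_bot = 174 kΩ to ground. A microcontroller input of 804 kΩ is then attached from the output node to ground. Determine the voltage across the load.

The load sits in parallel with R_bot: R_bot‖R_L = (174 × 804) / (174 + 804) = 143.0 kΩ.
V_out = 11.9 × 143.0 / (150 + 143.0) = 11.9 × 143.0/293.0 = 5.81 V.

V_out ≈ 5.81 V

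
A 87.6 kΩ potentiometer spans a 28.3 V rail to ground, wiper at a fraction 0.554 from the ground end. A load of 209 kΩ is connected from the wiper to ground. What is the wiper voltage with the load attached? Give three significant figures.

The wiper splits the pot into (1−α)R = 39.07 kΩ above and αR = 48.53 kΩ below.
Lower section ‖ load = 39.39 kΩ.
V_wiper = 28.3 × 39.39/(39.07 + 39.39) = 14.2 V.

V ≈ 14.2 V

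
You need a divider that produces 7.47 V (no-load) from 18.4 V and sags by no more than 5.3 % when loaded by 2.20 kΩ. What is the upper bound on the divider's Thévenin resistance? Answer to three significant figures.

R_th ≤ 123 Ω

Loading drop = R_th/(R_th + R_L) ≤ 0.0530, so R_th ≤ R_L · ε/(1−ε) = 2.20 kΩ × 0.0530/0.9470 = 123 Ω.
(Any R1, R2 with R2/(R1+R2) = 0.406 and R1‖R2 ≤ 123 Ω will meet the spec.)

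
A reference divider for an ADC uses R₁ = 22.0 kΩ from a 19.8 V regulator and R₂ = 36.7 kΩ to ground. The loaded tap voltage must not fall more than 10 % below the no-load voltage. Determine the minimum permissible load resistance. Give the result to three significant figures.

Output resistance R_th = R₁‖R₂ = (22.0 × 36.7)/58.70 = 13.75 kΩ.
The fractional drop is R_th/(R_th + R_L); requiring this ≤ 0.100 gives R_L ≥ R_th(1/0.100 − 1) = 13.75 × 9.000 = 124 kΩ.

R_L(min) ≈ 124 kΩ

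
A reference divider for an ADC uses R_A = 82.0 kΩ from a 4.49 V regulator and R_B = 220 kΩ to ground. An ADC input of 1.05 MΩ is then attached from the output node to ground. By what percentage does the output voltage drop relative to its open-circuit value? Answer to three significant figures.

5.38 %

The divider's output (Thévenin) resistance is R_A‖R_B = 59.74 kΩ.
Fractional drop under load = R_th/(R_th + R_L) = 59.74 / (59.74 + 1050) = 0.05383.
So the output falls by 5.38 %.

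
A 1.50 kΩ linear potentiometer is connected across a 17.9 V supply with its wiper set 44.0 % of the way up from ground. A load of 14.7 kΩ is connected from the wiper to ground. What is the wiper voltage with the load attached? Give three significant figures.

V ≈ 7.68 V

The wiper splits the pot into (1−α)R = 840.0 Ω above and αR = 660.0 Ω below.
Lower section ‖ load = 631.6 Ω.
V_wiper = 17.9 × 631.6/(840.0 + 631.6) = 7.68 V.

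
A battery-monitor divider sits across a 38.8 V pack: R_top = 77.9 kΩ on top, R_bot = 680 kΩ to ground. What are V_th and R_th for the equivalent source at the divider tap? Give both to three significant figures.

V_th = 34.8 V, R_th = 69.9 kΩ

V_th is the open-circuit tap voltage: 38.8 × 680/(77.9 + 680) = 34.8 V.
With the supply zeroed, R_top and R_bot appear in parallel from the tap: R_th = R_top‖R_bot = (77.9 × 680)/757.9 = 69.9 kΩ.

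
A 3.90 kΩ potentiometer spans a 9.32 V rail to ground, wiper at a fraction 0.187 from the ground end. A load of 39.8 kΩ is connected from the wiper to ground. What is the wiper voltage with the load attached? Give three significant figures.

The wiper splits the pot into (1−α)R = 3171 Ω above and αR = 729.3 Ω below.
Lower section ‖ load = 716.2 Ω.
V_wiper = 9.32 × 716.2/(3171 + 716.2) = 1.72 V.

V ≈ 1.72 V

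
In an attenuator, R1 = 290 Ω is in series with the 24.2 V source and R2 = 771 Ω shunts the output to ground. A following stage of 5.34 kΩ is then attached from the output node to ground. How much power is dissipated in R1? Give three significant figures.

P ≈ 183 mW

Total resistance from the source is R1 + (R2‖R_L) = 963.7 Ω, so I = 24.2/963.7 Ω = 25.11 mA.
P = I²·R1 = (25.11 mA)² × 290 Ω = 183 mW.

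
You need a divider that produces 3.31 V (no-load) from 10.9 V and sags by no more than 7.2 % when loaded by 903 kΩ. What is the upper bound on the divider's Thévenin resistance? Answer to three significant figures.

Loading drop = R_th/(R_th + R_L) ≤ 0.0720, so R_th ≤ R_L · ε/(1−ε) = 903 kΩ × 0.0720/0.9280 = 70.1 kΩ.

R_th ≤ 70.1 kΩ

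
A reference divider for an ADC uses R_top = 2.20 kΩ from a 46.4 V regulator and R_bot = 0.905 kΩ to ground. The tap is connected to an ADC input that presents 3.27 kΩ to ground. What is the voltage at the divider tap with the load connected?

The load sits in parallel with R_bot: R_bot‖R_L = (905 × 3270) / (905 + 3270) = 708.8 Ω.
V_out = 46.4 × 708.8 / (2200 + 708.8) = 46.4 × 708.8/2909 = 11.3 V.

V_out ≈ 11.3 V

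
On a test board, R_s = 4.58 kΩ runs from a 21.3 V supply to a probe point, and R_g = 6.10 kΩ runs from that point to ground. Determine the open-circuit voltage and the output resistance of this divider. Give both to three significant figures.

V_th is the open-circuit tap voltage: 21.3 × 6.10/(4.58 + 6.10) = 12.2 V.
With the supply zeroed, R_s and R_g appear in parallel from the tap: R_th = R_s‖R_g = (4.58 × 6.10)/10.68 = 2.62 kΩ.

V_th = 12.2 V, R_th = 2.62 kΩ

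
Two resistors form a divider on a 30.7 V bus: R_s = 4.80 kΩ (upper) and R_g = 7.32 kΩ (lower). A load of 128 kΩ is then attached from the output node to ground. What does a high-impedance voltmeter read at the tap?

V_out ≈ 18.1 V

The load sits in parallel with R_g: R_g‖R_L = (7.32 × 128) / (7.32 + 128) = 6.924 kΩ.
V_out = 30.7 × 6.924 / (4.80 + 6.924) = 30.7 × 6.924/11.72 = 18.1 V.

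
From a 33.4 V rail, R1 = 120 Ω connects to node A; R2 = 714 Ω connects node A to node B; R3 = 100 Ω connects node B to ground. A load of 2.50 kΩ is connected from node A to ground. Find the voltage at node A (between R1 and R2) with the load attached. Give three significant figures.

V ≈ 27.9 V

Below node A the series string R2+R3 = 814.0 Ω sits in parallel with the 2500 Ω load: 614.1 Ω.
V_A = 33.4 × 614.1/(120 + 614.1) = 27.9 V.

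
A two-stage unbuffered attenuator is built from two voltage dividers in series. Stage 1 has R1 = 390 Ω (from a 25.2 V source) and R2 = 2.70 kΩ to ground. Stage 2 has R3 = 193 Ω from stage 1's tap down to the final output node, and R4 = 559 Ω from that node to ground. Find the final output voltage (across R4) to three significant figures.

Stage 2 presents R3+R4 = 752.0 Ω as a load on stage 1's tap.
Stage 1's lower leg becomes R2‖(R3+R4) = 588.2 Ω, so V_mid = 25.2 × 588.2/978.2 = 15.15 V.
Stage 2 is itself unloaded: V_out = V_mid × R4/(R3+R4) = 15.15 × 559/752.0 = 11.3 V.

V_out ≈ 11.3 V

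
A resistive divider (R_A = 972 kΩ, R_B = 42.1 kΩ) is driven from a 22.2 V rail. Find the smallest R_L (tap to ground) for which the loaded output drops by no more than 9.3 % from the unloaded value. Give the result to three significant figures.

R_L(min) ≈ 394 kΩ

Output resistance R_th = R_A‖R_B = (972 × 42.1)/1014 = 40.35 kΩ.
The fractional drop is R_th/(R_th + R_L); requiring this ≤ 0.0930 gives R_L ≥ R_th(1/0.0930 − 1) = 40.35 × 9.753 = 394 kΩ.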